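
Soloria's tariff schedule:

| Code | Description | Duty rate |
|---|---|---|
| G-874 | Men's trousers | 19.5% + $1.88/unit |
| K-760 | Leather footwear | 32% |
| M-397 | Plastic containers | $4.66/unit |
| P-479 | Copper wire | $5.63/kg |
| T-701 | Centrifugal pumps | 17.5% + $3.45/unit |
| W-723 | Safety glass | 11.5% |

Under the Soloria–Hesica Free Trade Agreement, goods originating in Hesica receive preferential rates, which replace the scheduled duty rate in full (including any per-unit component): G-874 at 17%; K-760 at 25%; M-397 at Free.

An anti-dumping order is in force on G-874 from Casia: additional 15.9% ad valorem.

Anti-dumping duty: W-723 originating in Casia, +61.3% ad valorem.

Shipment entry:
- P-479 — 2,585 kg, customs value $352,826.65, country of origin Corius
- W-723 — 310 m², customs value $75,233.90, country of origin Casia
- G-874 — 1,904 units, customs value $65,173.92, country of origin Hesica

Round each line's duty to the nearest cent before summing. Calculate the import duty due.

Line 1 (P-479, Corius, 2,585 kg, $352,826.65):
Base rate for P-479 is $5.63/kg.
Duty = 2,585 × $5.63 = $14,553.55.
Line 2 (W-723, Casia, 310 m², $75,233.90):
Base rate for W-723 is 11.5%.
Additional duty on W-723 from Casia: +61.3%. Applied ad valorem rate: 11.5% + 61.3% = 72.8%.
Duty = $75,233.90 × 72.8% = $54,770.28.
Line 3 (G-874, Hesica, 1,904 units, $65,173.92):
Base rate for G-874 is 19.5% + $1.88/unit.
Origin Hesica qualifies under the Soloria–Hesica agreement and G-874 is covered: preferential rate 17% applies instead.
The additional-duty order on G-874 targets Casia, not Hesica; it does not apply.
Duty = $65,173.92 × 17% = $11,079.57.
Total = $14,553.55 + $54,770.28 + $11,079.57 = $80,403.40.

$80,403.40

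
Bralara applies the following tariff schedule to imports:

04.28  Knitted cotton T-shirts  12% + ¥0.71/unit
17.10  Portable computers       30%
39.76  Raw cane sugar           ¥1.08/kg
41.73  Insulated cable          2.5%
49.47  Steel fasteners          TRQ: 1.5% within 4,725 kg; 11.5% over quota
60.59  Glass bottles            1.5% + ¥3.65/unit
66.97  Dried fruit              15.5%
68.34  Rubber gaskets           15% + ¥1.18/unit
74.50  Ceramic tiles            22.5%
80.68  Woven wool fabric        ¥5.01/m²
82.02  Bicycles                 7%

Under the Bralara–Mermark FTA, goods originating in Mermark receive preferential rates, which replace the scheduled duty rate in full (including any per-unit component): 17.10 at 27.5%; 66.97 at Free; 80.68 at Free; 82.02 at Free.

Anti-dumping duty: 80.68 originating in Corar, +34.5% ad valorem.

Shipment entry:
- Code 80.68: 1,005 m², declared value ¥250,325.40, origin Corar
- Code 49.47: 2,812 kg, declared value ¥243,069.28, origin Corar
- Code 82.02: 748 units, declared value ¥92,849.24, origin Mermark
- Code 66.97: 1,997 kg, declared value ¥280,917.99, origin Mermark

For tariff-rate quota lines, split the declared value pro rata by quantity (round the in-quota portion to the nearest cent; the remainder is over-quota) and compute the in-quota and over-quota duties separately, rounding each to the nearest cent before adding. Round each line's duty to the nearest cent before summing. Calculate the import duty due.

¥95,043.35

Line 1 (80.68, Corar, 1,005 m², ¥250,325.40):
Base rate for 80.68 is ¥5.01/m².
80.68 has an FTA preferential rate, but origin Corar is not Mermark; base rate stands.
Additional duty on 80.68 from Corar: +34.5% ad valorem. Applied ad valorem rate = 34.5%.
Duty = ¥250,325.40 × 34.5% + 1,005 × ¥5.01 = ¥91,397.31.
Line 2 (49.47, Corar, 2,812 kg, ¥243,069.28):
Code 49.47 is under a tariff-rate quota (threshold 4,725 kg). Quantity 2,812 kg is within the quota, so the in-quota rate 1.5% applies to the full value.
Duty = ¥243,069.28 × 1.5% = ¥3,646.04.
Line 3 (82.02, Mermark, 748 units, ¥92,849.24):
Base rate for 82.02 is 7%.
Origin Mermark qualifies under the Bralara–Mermark agreement and 82.02 is covered: preferential rate Free applies instead.
Duty = ¥92,849.24 × 0% = ¥0.00.
Line 4 (66.97, Mermark, 1,997 kg, ¥280,917.99):
Base rate for 66.97 is 15.5%.
Origin Mermark qualifies under the Bralara–Mermark agreement and 66.97 is covered: preferential rate Free applies instead.
Duty = ¥280,917.99 × 0% = ¥0.00.
Total = ¥91,397.31 + ¥3,646.04 + ¥0.00 + ¥0.00 = ¥95,043.35.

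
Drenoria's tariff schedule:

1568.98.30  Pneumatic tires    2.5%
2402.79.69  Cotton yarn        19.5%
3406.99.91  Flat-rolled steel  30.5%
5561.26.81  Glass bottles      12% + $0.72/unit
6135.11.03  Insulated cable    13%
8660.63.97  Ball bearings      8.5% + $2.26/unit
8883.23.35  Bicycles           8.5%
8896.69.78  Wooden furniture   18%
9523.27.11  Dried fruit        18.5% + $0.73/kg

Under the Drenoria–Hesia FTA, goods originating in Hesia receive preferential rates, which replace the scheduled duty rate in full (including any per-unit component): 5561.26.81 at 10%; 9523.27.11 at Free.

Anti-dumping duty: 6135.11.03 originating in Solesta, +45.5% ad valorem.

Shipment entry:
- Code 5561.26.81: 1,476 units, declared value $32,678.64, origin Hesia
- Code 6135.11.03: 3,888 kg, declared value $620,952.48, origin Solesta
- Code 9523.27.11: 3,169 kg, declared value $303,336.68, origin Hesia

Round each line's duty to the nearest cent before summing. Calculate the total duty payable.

Line 1 (5561.26.81, Hesia, 1,476 units, $32,678.64):
Base rate for 5561.26.81 is 12% + $0.72/unit.
Origin Hesia qualifies under the Drenoria–Hesia agreement and 5561.26.81 is covered: preferential rate 10% applies instead.
Duty = $32,678.64 × 10% = $3,267.86.
Line 2 (6135.11.03, Solesta, 3,888 kg, $620,952.48):
Base rate for 6135.11.03 is 13%.
Additional duty on 6135.11.03 from Solesta: +45.5%. Applied ad valorem rate: 13% + 45.5% = 58.5%.
Duty = $620,952.48 × 58.5% = $363,257.20.
Line 3 (9523.27.11, Hesia, 3,169 kg, $303,336.68):
Base rate for 9523.27.11 is 18.5% + $0.73/kg.
Origin Hesia qualifies under the Drenoria–Hesia agreement and 9523.27.11 is covered: preferential rate Free applies instead.
Duty = $303,336.68 × 0% = $0.00.
Total = $3,267.86 + $363,257.20 + $0.00 = $366,525.06.

$366,525.06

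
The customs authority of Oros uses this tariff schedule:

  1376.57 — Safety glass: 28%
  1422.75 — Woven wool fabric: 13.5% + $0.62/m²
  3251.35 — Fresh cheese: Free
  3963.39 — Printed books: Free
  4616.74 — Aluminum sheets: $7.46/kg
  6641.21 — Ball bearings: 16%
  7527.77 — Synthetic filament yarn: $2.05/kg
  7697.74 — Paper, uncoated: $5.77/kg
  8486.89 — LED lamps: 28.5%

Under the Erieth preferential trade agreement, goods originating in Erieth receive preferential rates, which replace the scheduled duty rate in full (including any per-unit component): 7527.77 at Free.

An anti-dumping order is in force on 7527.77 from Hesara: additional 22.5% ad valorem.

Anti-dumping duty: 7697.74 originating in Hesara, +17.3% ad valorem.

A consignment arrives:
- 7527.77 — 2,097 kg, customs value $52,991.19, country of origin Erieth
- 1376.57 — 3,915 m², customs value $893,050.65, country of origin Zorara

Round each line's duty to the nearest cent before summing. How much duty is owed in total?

$250,054.18

Line 1 (7527.77, Erieth, 2,097 kg, $52,991.19):
Base rate for 7527.77 is $2.05/kg.
Origin Erieth qualifies under the Oros–Erieth agreement and 7527.77 is covered: preferential rate Free applies instead.
The additional-duty order on 7527.77 targets Hesara, not Erieth; it does not apply.
Duty = $52,991.19 × 0% = $0.00.
Line 2 (1376.57, Zorara, 3,915 m², $893,050.65):
Base rate for 1376.57 is 28%.
Duty = $893,050.65 × 28% = $250,054.18.
Total = $0.00 + $250,054.18 = $250,054.18.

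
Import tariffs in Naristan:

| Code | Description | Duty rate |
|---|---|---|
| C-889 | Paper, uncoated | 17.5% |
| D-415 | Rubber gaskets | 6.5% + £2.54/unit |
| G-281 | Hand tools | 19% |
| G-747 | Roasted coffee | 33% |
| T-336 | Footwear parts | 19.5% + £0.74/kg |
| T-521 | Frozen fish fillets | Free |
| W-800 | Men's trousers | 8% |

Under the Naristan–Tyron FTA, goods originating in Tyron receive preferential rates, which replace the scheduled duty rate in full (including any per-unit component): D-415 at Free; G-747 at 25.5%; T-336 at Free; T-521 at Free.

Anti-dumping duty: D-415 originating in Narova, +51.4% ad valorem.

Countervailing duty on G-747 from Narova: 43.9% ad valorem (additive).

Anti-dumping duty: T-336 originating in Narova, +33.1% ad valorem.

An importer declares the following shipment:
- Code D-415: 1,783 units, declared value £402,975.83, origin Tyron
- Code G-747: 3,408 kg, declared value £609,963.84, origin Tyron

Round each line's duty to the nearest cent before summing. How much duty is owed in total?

£155,540.78

Line 1 (D-415, Tyron, 1,783 units, £402,975.83):
Base rate for D-415 is 6.5% + £2.54/unit.
Origin Tyron qualifies under the Naristan–Tyron agreement and D-415 is covered: preferential rate Free applies instead.
The additional-duty order on D-415 targets Narova, not Tyron; it does not apply.
Duty = £402,975.83 × 0% = £0.00.
Line 2 (G-747, Tyron, 3,408 kg, £609,963.84):
Base rate for G-747 is 33%.
Origin Tyron qualifies under the Naristan–Tyron agreement and G-747 is covered: preferential rate 25.5% applies instead.
The additional-duty order on G-747 targets Narova, not Tyron; it does not apply.
Duty = £609,963.84 × 25.5% = £155,540.78.
Total = £0.00 + £155,540.78 = £155,540.78.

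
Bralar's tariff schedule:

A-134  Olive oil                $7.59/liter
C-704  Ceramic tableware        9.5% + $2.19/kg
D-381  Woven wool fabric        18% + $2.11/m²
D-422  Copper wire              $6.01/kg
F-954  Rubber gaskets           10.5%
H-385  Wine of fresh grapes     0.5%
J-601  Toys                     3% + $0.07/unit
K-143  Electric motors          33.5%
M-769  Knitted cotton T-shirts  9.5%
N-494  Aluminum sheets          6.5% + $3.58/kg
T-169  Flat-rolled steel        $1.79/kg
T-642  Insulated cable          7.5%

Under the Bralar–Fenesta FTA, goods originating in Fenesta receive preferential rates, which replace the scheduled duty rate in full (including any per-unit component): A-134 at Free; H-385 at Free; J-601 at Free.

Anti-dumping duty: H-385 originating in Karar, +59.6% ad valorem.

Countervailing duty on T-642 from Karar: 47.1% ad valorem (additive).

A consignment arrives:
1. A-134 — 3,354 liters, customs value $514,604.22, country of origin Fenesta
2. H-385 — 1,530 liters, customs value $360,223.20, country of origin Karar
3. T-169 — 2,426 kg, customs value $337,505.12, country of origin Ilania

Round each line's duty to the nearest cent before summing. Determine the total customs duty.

Line 1 (A-134, Fenesta, 3,354 liters, $514,604.22):
Base rate for A-134 is $7.59/liter.
Origin Fenesta qualifies under the Bralar–Fenesta agreement and A-134 is covered: preferential rate Free applies instead.
Duty = $514,604.22 × 0% = $0.00.
Line 2 (H-385, Karar, 1,530 liters, $360,223.20):
Base rate for H-385 is 0.5%.
H-385 has an FTA preferential rate, but origin Karar is not Fenesta; base rate stands.
Additional duty on H-385 from Karar: +59.6%. Applied ad valorem rate: 0.5% + 59.6% = 60.1%.
Duty = $360,223.20 × 60.1% = $216,494.14.
Line 3 (T-169, Ilania, 2,426 kg, $337,505.12):
Base rate for T-169 is $1.79/kg.
Duty = 2,426 × $1.79 = $4,342.54.
Total = $0.00 + $216,494.14 + $4,342.54 = $220,836.68.

$220,836.68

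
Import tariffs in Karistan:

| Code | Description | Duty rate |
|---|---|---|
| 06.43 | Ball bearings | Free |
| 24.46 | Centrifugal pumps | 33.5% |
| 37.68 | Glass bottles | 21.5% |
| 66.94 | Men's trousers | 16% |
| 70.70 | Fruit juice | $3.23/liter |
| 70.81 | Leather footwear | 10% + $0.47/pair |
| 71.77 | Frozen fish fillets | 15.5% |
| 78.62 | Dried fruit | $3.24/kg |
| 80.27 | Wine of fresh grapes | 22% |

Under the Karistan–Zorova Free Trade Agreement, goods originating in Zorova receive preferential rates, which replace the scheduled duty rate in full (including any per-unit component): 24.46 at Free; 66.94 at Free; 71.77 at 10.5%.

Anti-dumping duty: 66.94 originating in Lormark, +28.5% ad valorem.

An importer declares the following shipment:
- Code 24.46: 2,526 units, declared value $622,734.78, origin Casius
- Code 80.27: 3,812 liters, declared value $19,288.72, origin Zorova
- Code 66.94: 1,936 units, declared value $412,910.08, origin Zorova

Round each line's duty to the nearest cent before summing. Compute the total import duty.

$212,859.67

Line 1 (24.46, Casius, 2,526 units, $622,734.78):
Base rate for 24.46 is 33.5%.
24.46 has an FTA preferential rate, but origin Casius is not Zorova; base rate stands.
Duty = $622,734.78 × 33.5% = $208,616.15.
Line 2 (80.27, Zorova, 3,812 liters, $19,288.72):
Base rate for 80.27 is 22%.
Origin Zorova is the FTA partner but 80.27 is not on the preference list; base rate stands.
Duty = $19,288.72 × 22% = $4,243.52.
Line 3 (66.94, Zorova, 1,936 units, $412,910.08):
Base rate for 66.94 is 16%.
Origin Zorova qualifies under the Karistan–Zorova agreement and 66.94 is covered: preferential rate Free applies instead.
The additional-duty order on 66.94 targets Lormark, not Zorova; it does not apply.
Duty = $412,910.08 × 0% = $0.00.
Total = $208,616.15 + $4,243.52 + $0.00 = $212,859.67.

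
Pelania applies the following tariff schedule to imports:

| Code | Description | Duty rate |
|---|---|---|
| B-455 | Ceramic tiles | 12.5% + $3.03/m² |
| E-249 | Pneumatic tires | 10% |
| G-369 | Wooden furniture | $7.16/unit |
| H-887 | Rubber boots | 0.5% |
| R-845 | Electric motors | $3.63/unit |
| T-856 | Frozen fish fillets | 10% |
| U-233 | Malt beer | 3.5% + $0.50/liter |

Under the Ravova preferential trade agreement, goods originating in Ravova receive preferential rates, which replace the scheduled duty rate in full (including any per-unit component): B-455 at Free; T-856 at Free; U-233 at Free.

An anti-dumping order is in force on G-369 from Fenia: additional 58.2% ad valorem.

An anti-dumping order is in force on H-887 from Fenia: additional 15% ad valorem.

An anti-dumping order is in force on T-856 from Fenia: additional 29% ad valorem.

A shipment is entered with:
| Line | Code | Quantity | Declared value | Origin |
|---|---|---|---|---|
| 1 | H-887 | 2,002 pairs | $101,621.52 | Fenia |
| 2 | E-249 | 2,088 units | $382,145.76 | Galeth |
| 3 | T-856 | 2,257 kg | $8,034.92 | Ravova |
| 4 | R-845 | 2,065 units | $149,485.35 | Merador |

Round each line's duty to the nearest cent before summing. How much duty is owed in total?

Line 1 (H-887, Fenia, 2,002 pairs, $101,621.52):
Base rate for H-887 is 0.5%.
Additional duty on H-887 from Fenia: +15%. Applied ad valorem rate: 0.5% + 15% = 15.5%.
Duty = $101,621.52 × 15.5% = $15,751.34.
Line 2 (E-249, Galeth, 2,088 units, $382,145.76):
Base rate for E-249 is 10%.
Duty = $382,145.76 × 10% = $38,214.58.
Line 3 (T-856, Ravova, 2,257 kg, $8,034.92):
Base rate for T-856 is 10%.
Origin Ravova qualifies under the Pelania–Ravova agreement and T-856 is covered: preferential rate Free applies instead.
The additional-duty order on T-856 targets Fenia, not Ravova; it does not apply.
Duty = $8,034.92 × 0% = $0.00.
Line 4 (R-845, Merador, 2,065 units, $149,485.35):
Base rate for R-845 is $3.63/unit.
Duty = 2,065 × $3.63 = $7,495.95.
Total = $15,751.34 + $38,214.58 + $0.00 + $7,495.95 = $61,461.87.

$61,461.87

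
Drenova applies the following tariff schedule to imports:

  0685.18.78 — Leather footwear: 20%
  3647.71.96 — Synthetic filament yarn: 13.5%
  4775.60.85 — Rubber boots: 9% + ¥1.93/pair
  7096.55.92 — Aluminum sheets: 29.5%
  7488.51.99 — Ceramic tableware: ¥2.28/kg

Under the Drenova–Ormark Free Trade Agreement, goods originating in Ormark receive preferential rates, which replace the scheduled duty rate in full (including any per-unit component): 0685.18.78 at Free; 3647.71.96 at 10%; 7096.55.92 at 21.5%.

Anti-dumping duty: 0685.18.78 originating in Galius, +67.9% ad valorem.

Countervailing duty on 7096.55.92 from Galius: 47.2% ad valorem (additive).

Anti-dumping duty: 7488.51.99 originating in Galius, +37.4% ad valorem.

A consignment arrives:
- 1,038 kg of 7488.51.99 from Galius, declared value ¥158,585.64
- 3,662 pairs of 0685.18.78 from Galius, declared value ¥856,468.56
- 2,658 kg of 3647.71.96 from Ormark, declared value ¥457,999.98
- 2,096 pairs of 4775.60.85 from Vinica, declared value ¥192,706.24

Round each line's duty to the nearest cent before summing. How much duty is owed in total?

¥881,702.37

Line 1 (7488.51.99, Galius, 1,038 kg, ¥158,585.64):
Base rate for 7488.51.99 is ¥2.28/kg.
Additional duty on 7488.51.99 from Galius: +37.4% ad valorem. Applied ad valorem rate = 37.4%.
Duty = ¥158,585.64 × 37.4% + 1,038 × ¥2.28 = ¥61,677.67.
Line 2 (0685.18.78, Galius, 3,662 pairs, ¥856,468.56):
Base rate for 0685.18.78 is 20%.
0685.18.78 has an FTA preferential rate, but origin Galius is not Ormark; base rate stands.
Additional duty on 0685.18.78 from Galius: +67.9%. Applied ad valorem rate: 20% + 67.9% = 87.9%.
Duty = ¥856,468.56 × 87.9% = ¥752,835.86.
Line 3 (3647.71.96, Ormark, 2,658 kg, ¥457,999.98):
Base rate for 3647.71.96 is 13.5%.
Origin Ormark qualifies under the Drenova–Ormark agreement and 3647.71.96 is covered: preferential rate 10% applies instead.
Duty = ¥457,999.98 × 10% = ¥45,800.00.
Line 4 (4775.60.85, Vinica, 2,096 pairs, ¥192,706.24):
Base rate for 4775.60.85 is 9% + ¥1.93/pair.
Duty = ¥192,706.24 × 9% + 2,096 × ¥1.93 = ¥21,388.84.
Total = ¥61,677.67 + ¥752,835.86 + ¥45,800.00 + ¥21,388.84 = ¥881,702.37.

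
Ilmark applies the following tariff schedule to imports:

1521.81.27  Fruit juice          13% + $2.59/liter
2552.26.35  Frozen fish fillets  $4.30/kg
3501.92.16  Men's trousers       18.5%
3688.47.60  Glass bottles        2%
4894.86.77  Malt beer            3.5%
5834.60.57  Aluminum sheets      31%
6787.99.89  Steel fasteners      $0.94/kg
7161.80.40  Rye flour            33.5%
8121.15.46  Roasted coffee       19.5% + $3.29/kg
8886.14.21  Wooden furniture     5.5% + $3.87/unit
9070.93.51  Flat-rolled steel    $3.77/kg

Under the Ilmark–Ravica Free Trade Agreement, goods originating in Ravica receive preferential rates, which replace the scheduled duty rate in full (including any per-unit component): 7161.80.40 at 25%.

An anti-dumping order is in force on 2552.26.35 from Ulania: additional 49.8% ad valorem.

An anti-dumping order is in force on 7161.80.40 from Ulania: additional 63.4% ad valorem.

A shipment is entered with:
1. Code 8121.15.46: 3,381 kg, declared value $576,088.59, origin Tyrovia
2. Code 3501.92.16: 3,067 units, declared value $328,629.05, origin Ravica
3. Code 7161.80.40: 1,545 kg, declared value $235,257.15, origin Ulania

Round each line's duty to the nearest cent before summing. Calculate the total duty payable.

$412,221.32

Line 1 (8121.15.46, Tyrovia, 3,381 kg, $576,088.59):
Base rate for 8121.15.46 is 19.5% + $3.29/kg.
Duty = $576,088.59 × 19.5% + 3,381 × $3.29 = $123,460.77.
Line 2 (3501.92.16, Ravica, 3,067 units, $328,629.05):
Base rate for 3501.92.16 is 18.5%.
Origin Ravica is the FTA partner but 3501.92.16 is not on the preference list; base rate stands.
Duty = $328,629.05 × 18.5% = $60,796.37.
Line 3 (7161.80.40, Ulania, 1,545 kg, $235,257.15):
Base rate for 7161.80.40 is 33.5%.
7161.80.40 has an FTA preferential rate, but origin Ulania is not Ravica; base rate stands.
Additional duty on 7161.80.40 from Ulania: +63.4%. Applied ad valorem rate: 33.5% + 63.4% = 96.9%.
Duty = $235,257.15 × 96.9% = $227,964.18.
Total = $123,460.77 + $60,796.37 + $227,964.18 = $412,221.32.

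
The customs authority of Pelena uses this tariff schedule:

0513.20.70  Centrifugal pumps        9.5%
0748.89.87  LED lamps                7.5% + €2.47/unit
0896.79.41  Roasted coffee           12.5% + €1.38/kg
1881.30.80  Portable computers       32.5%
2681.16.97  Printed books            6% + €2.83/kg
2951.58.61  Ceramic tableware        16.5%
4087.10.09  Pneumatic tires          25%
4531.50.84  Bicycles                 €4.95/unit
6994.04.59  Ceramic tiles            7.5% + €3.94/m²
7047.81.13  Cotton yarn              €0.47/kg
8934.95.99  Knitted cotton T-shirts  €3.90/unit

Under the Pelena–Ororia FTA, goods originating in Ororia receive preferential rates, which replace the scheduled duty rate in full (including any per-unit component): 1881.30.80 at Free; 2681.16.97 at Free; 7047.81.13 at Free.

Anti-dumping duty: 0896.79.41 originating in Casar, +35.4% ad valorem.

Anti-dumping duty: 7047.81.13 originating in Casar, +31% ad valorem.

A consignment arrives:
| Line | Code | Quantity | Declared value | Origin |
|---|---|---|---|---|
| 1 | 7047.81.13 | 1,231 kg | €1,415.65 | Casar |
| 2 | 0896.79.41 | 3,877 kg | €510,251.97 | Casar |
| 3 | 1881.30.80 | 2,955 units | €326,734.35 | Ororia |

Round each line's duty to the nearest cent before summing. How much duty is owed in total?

Line 1 (7047.81.13, Casar, 1,231 kg, €1,415.65):
Base rate for 7047.81.13 is €0.47/kg.
7047.81.13 has an FTA preferential rate, but origin Casar is not Ororia; base rate stands.
Additional duty on 7047.81.13 from Casar: +31% ad valorem. Applied ad valorem rate = 31%.
Duty = €1,415.65 × 31% + 1,231 × €0.47 = €1,017.42.
Line 2 (0896.79.41, Casar, 3,877 kg, €510,251.97):
Base rate for 0896.79.41 is 12.5% + €1.38/kg.
Additional duty on 0896.79.41 from Casar: +35.4%. Applied ad valorem rate: 12.5% + 35.4% = 47.9%.
Duty = €510,251.97 × 47.9% + 3,877 × €1.38 = €249,760.95.
Line 3 (1881.30.80, Ororia, 2,955 units, €326,734.35):
Base rate for 1881.30.80 is 32.5%.
Origin Ororia qualifies under the Pelena–Ororia agreement and 1881.30.80 is covered: preferential rate Free applies instead.
Duty = €326,734.35 × 0% = €0.00.
Total = €1,017.42 + €249,760.95 + €0.00 = €250,778.37.

€250,778.37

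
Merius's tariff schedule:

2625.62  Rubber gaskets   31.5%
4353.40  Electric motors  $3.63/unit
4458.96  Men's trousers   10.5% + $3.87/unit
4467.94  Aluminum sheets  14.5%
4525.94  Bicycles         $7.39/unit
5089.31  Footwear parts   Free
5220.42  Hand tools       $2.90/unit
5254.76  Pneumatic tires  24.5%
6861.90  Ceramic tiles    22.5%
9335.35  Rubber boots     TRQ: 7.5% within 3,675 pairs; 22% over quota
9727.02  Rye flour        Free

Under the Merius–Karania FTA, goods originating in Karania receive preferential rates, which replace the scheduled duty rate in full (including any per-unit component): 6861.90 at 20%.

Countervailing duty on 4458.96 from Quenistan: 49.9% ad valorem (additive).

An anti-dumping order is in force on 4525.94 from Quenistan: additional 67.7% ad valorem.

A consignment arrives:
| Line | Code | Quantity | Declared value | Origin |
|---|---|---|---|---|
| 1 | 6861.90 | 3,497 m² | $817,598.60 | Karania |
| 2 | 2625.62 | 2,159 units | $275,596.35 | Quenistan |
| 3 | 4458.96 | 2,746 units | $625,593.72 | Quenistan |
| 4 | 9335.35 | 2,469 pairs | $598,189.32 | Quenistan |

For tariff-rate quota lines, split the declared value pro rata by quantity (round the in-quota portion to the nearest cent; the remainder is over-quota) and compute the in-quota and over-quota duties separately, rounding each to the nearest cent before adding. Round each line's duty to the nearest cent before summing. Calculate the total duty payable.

Line 1 (6861.90, Karania, 3,497 m², $817,598.60):
Base rate for 6861.90 is 22.5%.
Origin Karania qualifies under the Merius–Karania agreement and 6861.90 is covered: preferential rate 20% applies instead.
Duty = $817,598.60 × 20% = $163,519.72.
Line 2 (2625.62, Quenistan, 2,159 units, $275,596.35):
Base rate for 2625.62 is 31.5%.
Duty = $275,596.35 × 31.5% = $86,812.85.
Line 3 (4458.96, Quenistan, 2,746 units, $625,593.72):
Base rate for 4458.96 is 10.5% + $3.87/unit.
Additional duty on 4458.96 from Quenistan: +49.9%. Applied ad valorem rate: 10.5% + 49.9% = 60.4%.
Duty = $625,593.72 × 60.4% + 2,746 × $3.87 = $388,485.63.
Line 4 (9335.35, Quenistan, 2,469 pairs, $598,189.32):
Code 9335.35 is under a tariff-rate quota (threshold 3,675 pairs). Quantity 2,469 pairs is within the quota, so the in-quota rate 7.5% applies to the full value.
Duty = $598,189.32 × 7.5% = $44,864.20.
Total = $163,519.72 + $86,812.85 + $388,485.63 + $44,864.20 = $683,682.40.

$683,682.40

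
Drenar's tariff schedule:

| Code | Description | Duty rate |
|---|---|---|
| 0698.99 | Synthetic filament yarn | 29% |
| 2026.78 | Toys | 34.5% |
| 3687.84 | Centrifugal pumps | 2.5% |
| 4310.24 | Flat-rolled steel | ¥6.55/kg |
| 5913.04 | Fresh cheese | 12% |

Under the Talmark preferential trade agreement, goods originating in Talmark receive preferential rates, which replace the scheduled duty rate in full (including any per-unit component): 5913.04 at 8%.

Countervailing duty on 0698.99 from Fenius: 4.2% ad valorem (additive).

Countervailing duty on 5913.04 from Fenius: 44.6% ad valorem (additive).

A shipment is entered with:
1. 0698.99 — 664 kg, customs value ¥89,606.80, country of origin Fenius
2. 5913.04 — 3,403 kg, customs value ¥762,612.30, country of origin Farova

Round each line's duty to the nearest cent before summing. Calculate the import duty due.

¥121,262.94

Line 1 (0698.99, Fenius, 664 kg, ¥89,606.80):
Base rate for 0698.99 is 29%.
Additional duty on 0698.99 from Fenius: +4.2%. Applied ad valorem rate: 29% + 4.2% = 33.2%.
Duty = ¥89,606.80 × 33.2% = ¥29,749.46.
Line 2 (5913.04, Farova, 3,403 kg, ¥762,612.30):
Base rate for 5913.04 is 12%.
5913.04 has an FTA preferential rate, but origin Farova is not Talmark; base rate stands.
The additional-duty order on 5913.04 targets Fenius, not Farova; it does not apply.
Duty = ¥762,612.30 × 12% = ¥91,513.48.
Total = ¥29,749.46 + ¥91,513.48 = ¥121,262.94.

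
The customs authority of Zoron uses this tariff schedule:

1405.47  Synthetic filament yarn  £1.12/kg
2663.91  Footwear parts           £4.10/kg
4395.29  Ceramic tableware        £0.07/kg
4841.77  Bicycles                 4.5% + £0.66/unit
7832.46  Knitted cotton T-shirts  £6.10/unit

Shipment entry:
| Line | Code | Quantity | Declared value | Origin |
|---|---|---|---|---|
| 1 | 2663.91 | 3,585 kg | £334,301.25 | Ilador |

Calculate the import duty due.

£14,698.50

Line 1 (2663.91, Ilador, 3,585 kg, £334,301.25):
Base rate for 2663.91 is £4.10/kg.
Duty = 3,585 × £4.10 = £14,698.50.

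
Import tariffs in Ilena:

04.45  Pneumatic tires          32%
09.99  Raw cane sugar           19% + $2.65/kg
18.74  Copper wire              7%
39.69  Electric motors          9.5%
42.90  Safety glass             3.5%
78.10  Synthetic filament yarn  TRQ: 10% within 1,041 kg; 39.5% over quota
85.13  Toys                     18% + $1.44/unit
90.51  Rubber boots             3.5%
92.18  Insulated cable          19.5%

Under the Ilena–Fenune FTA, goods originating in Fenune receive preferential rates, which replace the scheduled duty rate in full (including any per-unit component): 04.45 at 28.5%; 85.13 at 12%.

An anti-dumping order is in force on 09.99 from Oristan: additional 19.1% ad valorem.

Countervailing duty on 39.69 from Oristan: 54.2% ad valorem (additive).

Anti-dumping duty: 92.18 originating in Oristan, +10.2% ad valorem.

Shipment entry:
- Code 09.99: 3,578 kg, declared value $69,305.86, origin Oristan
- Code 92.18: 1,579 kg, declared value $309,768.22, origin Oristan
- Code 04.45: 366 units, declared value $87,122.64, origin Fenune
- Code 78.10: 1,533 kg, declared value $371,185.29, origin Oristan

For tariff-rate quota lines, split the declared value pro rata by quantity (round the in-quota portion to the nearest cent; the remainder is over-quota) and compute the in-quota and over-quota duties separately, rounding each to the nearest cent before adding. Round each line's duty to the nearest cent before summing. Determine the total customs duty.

Line 1 (09.99, Oristan, 3,578 kg, $69,305.86):
Base rate for 09.99 is 19% + $2.65/kg.
Additional duty on 09.99 from Oristan: +19.1%. Applied ad valorem rate: 19% + 19.1% = 38.1%.
Duty = $69,305.86 × 38.1% + 3,578 × $2.65 = $35,887.23.
Line 2 (92.18, Oristan, 1,579 kg, $309,768.22):
Base rate for 92.18 is 19.5%.
Additional duty on 92.18 from Oristan: +10.2%. Applied ad valorem rate: 19.5% + 10.2% = 29.7%.
Duty = $309,768.22 × 29.7% = $92,001.16.
Line 3 (04.45, Fenune, 366 units, $87,122.64):
Base rate for 04.45 is 32%.
Origin Fenune qualifies under the Ilena–Fenune agreement and 04.45 is covered: preferential rate 28.5% applies instead.
Duty = $87,122.64 × 28.5% = $24,829.95.
Line 4 (78.10, Oristan, 1,533 kg, $371,185.29):
Code 78.10 is under a tariff-rate quota (threshold 1,041 kg). In-quota: 1,041 kg at 10%; over-quota: 492 kg at 39.5%.
Pro-rata value split: in-quota = $371,185.29 × 1,041/1,533 = $252,057.33; over-quota = $371,185.29 − $252,057.33 = $119,127.96.
In-quota duty = $252,057.33 × 10% = $25,205.73. Over-quota duty = $119,127.96 × 39.5% = $47,055.54.
Line duty = $25,205.73 + $47,055.54 = $72,261.27.
Total = $35,887.23 + $92,001.16 + $24,829.95 + $72,261.27 = $224,979.61.

$224,979.61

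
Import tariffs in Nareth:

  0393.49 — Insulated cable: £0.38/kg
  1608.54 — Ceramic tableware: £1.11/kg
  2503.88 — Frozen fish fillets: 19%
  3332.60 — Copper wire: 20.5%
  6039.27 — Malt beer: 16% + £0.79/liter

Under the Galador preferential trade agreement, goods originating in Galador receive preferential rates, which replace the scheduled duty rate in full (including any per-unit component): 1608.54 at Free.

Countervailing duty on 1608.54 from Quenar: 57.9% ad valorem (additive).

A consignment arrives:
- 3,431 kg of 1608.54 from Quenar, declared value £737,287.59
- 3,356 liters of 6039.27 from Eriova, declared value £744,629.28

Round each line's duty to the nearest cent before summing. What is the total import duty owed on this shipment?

£552,489.84

Line 1 (1608.54, Quenar, 3,431 kg, £737,287.59):
Base rate for 1608.54 is £1.11/kg.
1608.54 has an FTA preferential rate, but origin Quenar is not Galador; base rate stands.
Additional duty on 1608.54 from Quenar: +57.9% ad valorem. Applied ad valorem rate = 57.9%.
Duty = £737,287.59 × 57.9% + 3,431 × £1.11 = £430,697.92.
Line 2 (6039.27, Eriova, 3,356 liters, £744,629.28):
Base rate for 6039.27 is 16% + £0.79/liter.
Duty = £744,629.28 × 16% + 3,356 × £0.79 = £121,791.92.
Total = £430,697.92 + £121,791.92 = £552,489.84.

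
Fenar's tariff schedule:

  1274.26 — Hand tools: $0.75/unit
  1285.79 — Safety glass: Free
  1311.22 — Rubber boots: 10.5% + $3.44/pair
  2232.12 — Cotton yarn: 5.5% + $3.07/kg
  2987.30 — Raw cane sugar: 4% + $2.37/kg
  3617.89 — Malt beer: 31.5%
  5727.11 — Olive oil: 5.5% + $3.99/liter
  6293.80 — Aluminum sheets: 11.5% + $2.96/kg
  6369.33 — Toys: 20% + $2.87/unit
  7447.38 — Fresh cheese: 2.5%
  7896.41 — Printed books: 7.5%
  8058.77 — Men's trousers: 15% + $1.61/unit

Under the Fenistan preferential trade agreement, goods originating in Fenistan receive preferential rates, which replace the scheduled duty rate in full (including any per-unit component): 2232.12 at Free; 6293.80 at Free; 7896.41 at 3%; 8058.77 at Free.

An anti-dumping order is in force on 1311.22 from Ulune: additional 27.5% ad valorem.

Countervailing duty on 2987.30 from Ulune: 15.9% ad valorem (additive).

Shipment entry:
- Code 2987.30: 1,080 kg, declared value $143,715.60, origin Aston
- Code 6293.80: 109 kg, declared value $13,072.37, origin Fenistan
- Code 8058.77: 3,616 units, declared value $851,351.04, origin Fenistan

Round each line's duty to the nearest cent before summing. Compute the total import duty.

Line 1 (2987.30, Aston, 1,080 kg, $143,715.60):
Base rate for 2987.30 is 4% + $2.37/kg.
The additional-duty order on 2987.30 targets Ulune, not Aston; it does not apply.
Duty = $143,715.60 × 4% + 1,080 × $2.37 = $8,308.22.
Line 2 (6293.80, Fenistan, 109 kg, $13,072.37):
Base rate for 6293.80 is 11.5% + $2.96/kg.
Origin Fenistan qualifies under the Fenar–Fenistan agreement and 6293.80 is covered: preferential rate Free applies instead.
Duty = $13,072.37 × 0% = $0.00.
Line 3 (8058.77, Fenistan, 3,616 units, $851,351.04):
Base rate for 8058.77 is 15% + $1.61/unit.
Origin Fenistan qualifies under the Fenar–Fenistan agreement and 8058.77 is covered: preferential rate Free applies instead.
Duty = $851,351.04 × 0% = $0.00.
Total = $8,308.22 + $0.00 + $0.00 = $8,308.22.

$8,308.22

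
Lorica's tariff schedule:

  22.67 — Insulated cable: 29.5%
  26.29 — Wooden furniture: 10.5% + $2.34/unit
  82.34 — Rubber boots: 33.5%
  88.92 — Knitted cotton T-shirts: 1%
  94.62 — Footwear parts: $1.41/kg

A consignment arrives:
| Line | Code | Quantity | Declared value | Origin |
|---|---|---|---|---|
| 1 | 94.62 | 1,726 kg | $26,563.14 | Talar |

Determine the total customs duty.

Line 1 (94.62, Talar, 1,726 kg, $26,563.14):
Base rate for 94.62 is $1.41/kg.
Duty = 1,726 × $1.41 = $2,433.66.

$2,433.66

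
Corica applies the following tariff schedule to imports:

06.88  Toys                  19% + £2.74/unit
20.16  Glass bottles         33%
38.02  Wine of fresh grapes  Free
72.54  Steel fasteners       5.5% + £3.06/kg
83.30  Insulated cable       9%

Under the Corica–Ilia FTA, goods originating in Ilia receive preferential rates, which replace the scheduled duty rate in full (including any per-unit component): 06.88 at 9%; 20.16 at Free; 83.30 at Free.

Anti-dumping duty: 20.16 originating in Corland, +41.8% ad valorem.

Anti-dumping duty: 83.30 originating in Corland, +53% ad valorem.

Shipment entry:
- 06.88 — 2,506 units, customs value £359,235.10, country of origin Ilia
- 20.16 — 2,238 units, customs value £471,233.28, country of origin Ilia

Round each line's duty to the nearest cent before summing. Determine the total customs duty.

£32,331.16

Line 1 (06.88, Ilia, 2,506 units, £359,235.10):
Base rate for 06.88 is 19% + £2.74/unit.
Origin Ilia qualifies under the Corica–Ilia agreement and 06.88 is covered: preferential rate 9% applies instead.
Duty = £359,235.10 × 9% = £32,331.16.
Line 2 (20.16, Ilia, 2,238 units, £471,233.28):
Base rate for 20.16 is 33%.
Origin Ilia qualifies under the Corica–Ilia agreement and 20.16 is covered: preferential rate Free applies instead.
The additional-duty order on 20.16 targets Corland, not Ilia; it does not apply.
Duty = £471,233.28 × 0% = £0.00.
Total = £32,331.16 + £0.00 = £32,331.16.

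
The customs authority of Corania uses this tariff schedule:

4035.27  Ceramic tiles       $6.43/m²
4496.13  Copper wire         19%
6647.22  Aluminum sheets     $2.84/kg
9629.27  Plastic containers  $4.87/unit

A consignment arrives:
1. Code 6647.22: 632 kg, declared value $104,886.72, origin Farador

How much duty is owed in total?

Line 1 (6647.22, Farador, 632 kg, $104,886.72):
Base rate for 6647.22 is $2.84/kg.
Duty = 632 × $2.84 = $1,794.88.

$1,794.88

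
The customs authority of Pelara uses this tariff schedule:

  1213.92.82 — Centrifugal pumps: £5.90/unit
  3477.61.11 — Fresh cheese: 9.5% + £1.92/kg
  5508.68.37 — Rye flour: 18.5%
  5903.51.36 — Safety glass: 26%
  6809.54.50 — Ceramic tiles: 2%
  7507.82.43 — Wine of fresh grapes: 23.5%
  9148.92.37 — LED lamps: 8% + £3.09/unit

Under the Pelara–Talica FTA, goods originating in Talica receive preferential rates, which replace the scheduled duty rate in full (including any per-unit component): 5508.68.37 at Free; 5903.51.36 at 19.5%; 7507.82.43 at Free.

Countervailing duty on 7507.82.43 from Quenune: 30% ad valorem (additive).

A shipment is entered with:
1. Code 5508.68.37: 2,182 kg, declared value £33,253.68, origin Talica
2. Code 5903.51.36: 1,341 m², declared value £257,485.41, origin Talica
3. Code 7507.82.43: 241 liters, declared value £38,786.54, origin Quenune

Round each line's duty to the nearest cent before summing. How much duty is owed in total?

Line 1 (5508.68.37, Talica, 2,182 kg, £33,253.68):
Base rate for 5508.68.37 is 18.5%.
Origin Talica qualifies under the Pelara–Talica agreement and 5508.68.37 is covered: preferential rate Free applies instead.
Duty = £33,253.68 × 0% = £0.00.
Line 2 (5903.51.36, Talica, 1,341 m², £257,485.41):
Base rate for 5903.51.36 is 26%.
Origin Talica qualifies under the Pelara–Talica agreement and 5903.51.36 is covered: preferential rate 19.5% applies instead.
Duty = £257,485.41 × 19.5% = £50,209.65.
Line 3 (7507.82.43, Quenune, 241 liters, £38,786.54):
Base rate for 7507.82.43 is 23.5%.
7507.82.43 has an FTA preferential rate, but origin Quenune is not Talica; base rate stands.
Additional duty on 7507.82.43 from Quenune: +30%. Applied ad valorem rate: 23.5% + 30% = 53.5%.
Duty = £38,786.54 × 53.5% = £20,750.80.
Total = £0.00 + £50,209.65 + £20,750.80 = £70,960.45.

£70,960.45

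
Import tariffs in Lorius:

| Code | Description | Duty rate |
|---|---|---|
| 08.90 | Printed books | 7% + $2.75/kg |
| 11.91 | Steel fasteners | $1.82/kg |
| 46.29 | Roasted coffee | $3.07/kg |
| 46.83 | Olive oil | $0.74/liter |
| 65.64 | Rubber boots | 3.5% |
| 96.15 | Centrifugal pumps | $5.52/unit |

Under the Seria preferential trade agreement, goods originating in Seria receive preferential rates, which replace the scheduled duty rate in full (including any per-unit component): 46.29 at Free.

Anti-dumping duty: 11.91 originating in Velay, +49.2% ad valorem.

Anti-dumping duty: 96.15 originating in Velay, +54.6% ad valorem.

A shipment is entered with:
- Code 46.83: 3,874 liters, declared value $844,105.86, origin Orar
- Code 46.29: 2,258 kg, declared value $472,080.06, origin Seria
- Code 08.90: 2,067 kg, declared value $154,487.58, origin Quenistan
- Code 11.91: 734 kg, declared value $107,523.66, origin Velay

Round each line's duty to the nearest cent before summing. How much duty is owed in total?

Line 1 (46.83, Orar, 3,874 liters, $844,105.86):
Base rate for 46.83 is $0.74/liter.
Duty = 3,874 × $0.74 = $2,866.76.
Line 2 (46.29, Seria, 2,258 kg, $472,080.06):
Base rate for 46.29 is $3.07/kg.
Origin Seria qualifies under the Lorius–Seria agreement and 46.29 is covered: preferential rate Free applies instead.
Duty = $472,080.06 × 0% = $0.00.
Line 3 (08.90, Quenistan, 2,067 kg, $154,487.58):
Base rate for 08.90 is 7% + $2.75/kg.
Duty = $154,487.58 × 7% + 2,067 × $2.75 = $16,498.38.
Line 4 (11.91, Velay, 734 kg, $107,523.66):
Base rate for 11.91 is $1.82/kg.
Additional duty on 11.91 from Velay: +49.2% ad valorem. Applied ad valorem rate = 49.2%.
Duty = $107,523.66 × 49.2% + 734 × $1.82 = $54,237.52.
Total = $2,866.76 + $0.00 + $16,498.38 + $54,237.52 = $73,602.66.

$73,602.66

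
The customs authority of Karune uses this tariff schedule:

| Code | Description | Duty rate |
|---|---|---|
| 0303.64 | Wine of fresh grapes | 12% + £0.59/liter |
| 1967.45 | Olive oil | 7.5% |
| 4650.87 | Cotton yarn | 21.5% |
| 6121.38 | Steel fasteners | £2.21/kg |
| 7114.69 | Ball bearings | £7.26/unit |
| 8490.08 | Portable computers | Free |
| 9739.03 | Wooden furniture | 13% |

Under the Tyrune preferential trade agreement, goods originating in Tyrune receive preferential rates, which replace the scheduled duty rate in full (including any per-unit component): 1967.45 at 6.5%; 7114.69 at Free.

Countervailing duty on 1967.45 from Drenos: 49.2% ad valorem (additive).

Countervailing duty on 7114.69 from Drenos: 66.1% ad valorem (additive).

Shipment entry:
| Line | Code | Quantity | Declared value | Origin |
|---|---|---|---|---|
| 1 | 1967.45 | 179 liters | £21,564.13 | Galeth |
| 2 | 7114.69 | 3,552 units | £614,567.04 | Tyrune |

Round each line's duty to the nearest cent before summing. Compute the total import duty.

Line 1 (1967.45, Galeth, 179 liters, £21,564.13):
Base rate for 1967.45 is 7.5%.
1967.45 has an FTA preferential rate, but origin Galeth is not Tyrune; base rate stands.
The additional-duty order on 1967.45 targets Drenos, not Galeth; it does not apply.
Duty = £21,564.13 × 7.5% = £1,617.31.
Line 2 (7114.69, Tyrune, 3,552 units, £614,567.04):
Base rate for 7114.69 is £7.26/unit.
Origin Tyrune qualifies under the Karune–Tyrune agreement and 7114.69 is covered: preferential rate Free applies instead.
The additional-duty order on 7114.69 targets Drenos, not Tyrune; it does not apply.
Duty = £614,567.04 × 0% = £0.00.
Total = £1,617.31 + £0.00 = £1,617.31.

£1,617.31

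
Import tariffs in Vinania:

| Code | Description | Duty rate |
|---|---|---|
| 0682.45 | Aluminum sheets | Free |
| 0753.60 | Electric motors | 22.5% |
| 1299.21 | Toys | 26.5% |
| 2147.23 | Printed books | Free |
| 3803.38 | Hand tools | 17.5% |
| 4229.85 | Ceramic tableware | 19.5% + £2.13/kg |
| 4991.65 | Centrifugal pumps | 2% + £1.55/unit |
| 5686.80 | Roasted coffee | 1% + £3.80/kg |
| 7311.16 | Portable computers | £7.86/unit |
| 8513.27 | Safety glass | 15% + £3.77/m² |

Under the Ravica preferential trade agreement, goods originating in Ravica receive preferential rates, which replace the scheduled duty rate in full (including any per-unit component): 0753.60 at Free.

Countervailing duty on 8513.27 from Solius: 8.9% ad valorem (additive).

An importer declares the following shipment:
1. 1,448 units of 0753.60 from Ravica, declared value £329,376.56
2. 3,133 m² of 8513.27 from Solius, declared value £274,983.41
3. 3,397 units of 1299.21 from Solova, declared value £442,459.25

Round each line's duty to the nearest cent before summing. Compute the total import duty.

£194,784.14

Line 1 (0753.60, Ravica, 1,448 units, £329,376.56):
Base rate for 0753.60 is 22.5%.
Origin Ravica qualifies under the Vinania–Ravica agreement and 0753.60 is covered: preferential rate Free applies instead.
Duty = £329,376.56 × 0% = £0.00.
Line 2 (8513.27, Solius, 3,133 m², £274,983.41):
Base rate for 8513.27 is 15% + £3.77/m².
Additional duty on 8513.27 from Solius: +8.9%. Applied ad valorem rate: 15% + 8.9% = 23.9%.
Duty = £274,983.41 × 23.9% + 3,133 × £3.77 = £77,532.44.
Line 3 (1299.21, Solova, 3,397 units, £442,459.25):
Base rate for 1299.21 is 26.5%.
Duty = £442,459.25 × 26.5% = £117,251.70.
Total = £0.00 + £77,532.44 + £117,251.70 = £194,784.14.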